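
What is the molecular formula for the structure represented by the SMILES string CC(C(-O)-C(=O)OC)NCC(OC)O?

Heavy atoms from the SMILES: 8 C, 1 N, 5 O.
Implicit hydrogens by atom environment:
  3 × C: 3 H each → 9
  3 × C: 1 H each → 3
  3 × O: no H
  2 × O: 1 H each → 2
  1 × C: 2 H
  1 × C: no H
  1 × N: 1 H
  Total hydrogens = 17.
Molecular formula: C8H17NO5

C8H17NO5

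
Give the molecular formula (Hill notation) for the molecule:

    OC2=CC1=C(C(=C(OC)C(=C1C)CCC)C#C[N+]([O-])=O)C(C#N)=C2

C18H16N2O4

Heavy atoms from the SMILES: 18 C, 2 N, 4 O.
Implicit hydrogens by atom environment:
  8 × C (aromatic): no H
  3 × C: 3 H each → 9
  3 × C: no H
  2 × C: 2 H each → 4
  2 × C (aromatic): 1 H each → 2
  2 × O: no H
  1 × N (charge +1): no H
  1 × N: no H
  1 × O: 1 H
  1 × O (charge -1): no H
  Total hydrogens = 16.
Molecular formula: C18H16N2O4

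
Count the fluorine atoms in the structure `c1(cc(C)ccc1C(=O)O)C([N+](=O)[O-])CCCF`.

The symbol for fluorine appears 1 time in the SMILES.

1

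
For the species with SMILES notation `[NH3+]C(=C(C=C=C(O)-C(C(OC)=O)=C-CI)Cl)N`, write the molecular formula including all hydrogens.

Heavy atoms from the SMILES: 10 C, 1 Cl, 1 I, 2 N, 3 O.
Implicit hydrogens by atom environment:
  6 × C: no H
  2 × C: 1 H each → 2
  2 × O: no H
  1 × C: 3 H
  1 × C: 2 H
  1 × Cl: no H
  1 × I: no H
  1 × N (charge +1): 3 H
  1 × N: 2 H
  1 × O: 1 H
  Total hydrogens = 13.
Net charge +1.
Molecular formula: C10H13ClIN2O3+

C10H13ClIN2O3+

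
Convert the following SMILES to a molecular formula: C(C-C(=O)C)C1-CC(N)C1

Heavy atoms from the SMILES: 8 C, 1 N, 1 O.
Implicit hydrogens by atom environment:
  4 × C: 2 H each → 8
  2 × C: 1 H each → 2
  1 × C: 3 H
  1 × C: no H
  1 × N: 2 H
  1 × O: no H
  Total hydrogens = 15.
Molecular formula: C8H15NO

C8H15NO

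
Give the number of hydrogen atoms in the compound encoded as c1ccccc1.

6

Hydrogens are implicit in SMILES; fill each atom to its normal valence:
  6 × C (aromatic): 1 H each → 6
  Total hydrogens = 6.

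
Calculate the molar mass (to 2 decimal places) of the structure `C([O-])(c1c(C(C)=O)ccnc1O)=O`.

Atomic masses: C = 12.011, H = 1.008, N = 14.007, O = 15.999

180.14

Molecular formula: C8H6NO4-.
M = 8×12.011 + 6×1.008 + 1×14.007 + 4×15.999 = 180.14 g/mol.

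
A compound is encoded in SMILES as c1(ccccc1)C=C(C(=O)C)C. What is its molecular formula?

Heavy atoms from the SMILES: 11 C, 1 O.
Implicit hydrogens by atom environment:
  5 × C (aromatic): 1 H each → 5
  2 × C: 3 H each → 6
  2 × C: no H
  1 × C: 1 H
  1 × C (aromatic): no H
  1 × O: no H
  Total hydrogens = 12.
Molecular formula: C11H12O

C11H12O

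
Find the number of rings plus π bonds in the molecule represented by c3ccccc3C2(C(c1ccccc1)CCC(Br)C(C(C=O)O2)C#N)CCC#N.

Molecular formula from the SMILES: C24H23BrN2O2.
DoU = (2C + 2 + N − H − X)/2 = (2·24 + 2 + 2 − 23 − 1)/2 = 28/2 = 14.
(Structurally: 3 ring(s) + 11 π bond(s) = 14.)

14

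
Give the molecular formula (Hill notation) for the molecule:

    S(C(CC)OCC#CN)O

C6H11NO2S

Heavy atoms from the SMILES: 6 C, 1 N, 2 O, 1 S.
Implicit hydrogens by atom environment:
  2 × C: 2 H each → 4
  2 × C: no H
  1 × C: 3 H
  1 × C: 1 H
  1 × N: 2 H
  1 × O: 1 H
  1 × O: no H
  1 × S: no H
  Total hydrogens = 11.
Molecular formula: C6H11NO2S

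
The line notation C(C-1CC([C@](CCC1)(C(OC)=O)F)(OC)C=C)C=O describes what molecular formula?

C14H21FO4

Heavy atoms from the SMILES: 14 C, 1 F, 4 O.
Implicit hydrogens by atom environment:
  6 × C: 2 H each → 12
  4 × O: no H
  3 × C: 1 H each → 3
  3 × C: no H
  2 × C: 3 H each → 6
  1 × F: no H
  Total hydrogens = 21.
Molecular formula: C14H21FO4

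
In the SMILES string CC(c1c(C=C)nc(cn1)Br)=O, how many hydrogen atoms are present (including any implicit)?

7

Hydrogens are implicit in SMILES; fill each atom to its normal valence:
  3 × C (aromatic): no H
  2 × N (aromatic): no H
  1 × Br: no H
  1 × C: 3 H
  1 × C: 2 H
  1 × C (aromatic): 1 H
  1 × C: 1 H
  1 × C: no H
  1 × O: no H
  Total hydrogens = 7.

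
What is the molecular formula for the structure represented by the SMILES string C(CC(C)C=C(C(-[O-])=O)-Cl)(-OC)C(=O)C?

Heavy atoms from the SMILES: 10 C, 1 Cl, 4 O.
Implicit hydrogens by atom environment:
  3 × C: 3 H each → 9
  3 × C: 1 H each → 3
  3 × C: no H
  3 × O: no H
  1 × C: 2 H
  1 × Cl: no H
  1 × O (charge -1): no H
  Total hydrogens = 14.
Net charge -1.
Molecular formula: C10H14ClO4-

C10H14ClO4-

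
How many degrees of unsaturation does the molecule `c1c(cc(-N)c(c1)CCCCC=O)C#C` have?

Molecular formula from the SMILES: C13H15NO.
DoU = (2C + 2 + N − H − X)/2 = (2·13 + 2 + 1 − 15 − 0)/2 = 14/2 = 7.
(Structurally: 1 ring(s) + 6 π bond(s) = 7.)

7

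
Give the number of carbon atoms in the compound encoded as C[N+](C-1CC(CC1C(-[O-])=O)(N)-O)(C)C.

9

The symbol for carbon appears 9 times in the SMILES.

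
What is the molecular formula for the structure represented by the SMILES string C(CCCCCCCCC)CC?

Heavy atoms from the SMILES: 12 C.
Implicit hydrogens by atom environment:
  10 × C: 2 H each → 20
  2 × C: 3 H each → 6
  Total hydrogens = 26.
Molecular formula: C12H26

C12H26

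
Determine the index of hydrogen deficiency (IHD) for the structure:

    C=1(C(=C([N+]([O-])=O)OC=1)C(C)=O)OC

5

Molecular formula from the SMILES: C7H7NO5.
DoU = (2C + 2 + N − H − X)/2 = (2·7 + 2 + 1 − 7 − 0)/2 = 10/2 = 5.
(Structurally: 1 ring(s) + 4 π bond(s) = 5.)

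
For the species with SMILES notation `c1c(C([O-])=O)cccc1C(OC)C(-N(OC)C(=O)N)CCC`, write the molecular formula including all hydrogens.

C15H21N2O5-

Heavy atoms from the SMILES: 15 C, 2 N, 5 O.
Implicit hydrogens by atom environment:
  4 × C (aromatic): 1 H each → 4
  4 × O: no H
  3 × C: 3 H each → 9
  2 × C: 2 H each → 4
  2 × C: 1 H each → 2
  2 × C (aromatic): no H
  2 × C: no H
  1 × N: 2 H
  1 × N: no H
  1 × O (charge -1): no H
  Total hydrogens = 21.
Net charge -1.
Molecular formula: C15H21N2O5-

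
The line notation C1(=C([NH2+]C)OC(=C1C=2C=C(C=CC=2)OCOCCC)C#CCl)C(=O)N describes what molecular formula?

Heavy atoms from the SMILES: 18 C, 1 Cl, 2 N, 4 O.
Implicit hydrogens by atom environment:
  6 × C (aromatic): no H
  4 × C (aromatic): 1 H each → 4
  3 × C: 2 H each → 6
  3 × C: no H
  3 × O: no H
  2 × C: 3 H each → 6
  1 × Cl: no H
  1 × N: 2 H
  1 × N (charge +1): 2 H
  1 × O (aromatic): no H
  Total hydrogens = 20.
Net charge +1.
Molecular formula: C18H20ClN2O4+

C18H20ClN2O4+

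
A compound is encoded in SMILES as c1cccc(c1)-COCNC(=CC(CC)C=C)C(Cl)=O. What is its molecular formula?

C16H20ClNO2

Heavy atoms from the SMILES: 16 C, 1 Cl, 1 N, 2 O.
Implicit hydrogens by atom environment:
  5 × C (aromatic): 1 H each → 5
  4 × C: 2 H each → 8
  3 × C: 1 H each → 3
  2 × C: no H
  2 × O: no H
  1 × C: 3 H
  1 × C (aromatic): no H
  1 × Cl: no H
  1 × N: 1 H
  Total hydrogens = 20.
Molecular formula: C16H20ClNO2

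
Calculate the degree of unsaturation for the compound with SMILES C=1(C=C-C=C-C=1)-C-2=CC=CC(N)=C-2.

Molecular formula from the SMILES: C12H11N.
DoU = (2C + 2 + N − H − X)/2 = (2·12 + 2 + 1 − 11 − 0)/2 = 16/2 = 8.
(Structurally: 2 ring(s) + 6 π bond(s) = 8.)

8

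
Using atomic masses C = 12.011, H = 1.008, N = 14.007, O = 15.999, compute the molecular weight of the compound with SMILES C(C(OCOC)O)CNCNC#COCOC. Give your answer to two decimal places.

248.28

Molecular formula: C10H20N2O5.
M = 10×12.011 + 20×1.008 + 2×14.007 + 5×15.999 = 248.28 g/mol.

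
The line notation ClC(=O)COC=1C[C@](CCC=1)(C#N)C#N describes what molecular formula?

C10H9ClN2O2

Heavy atoms from the SMILES: 10 C, 1 Cl, 2 N, 2 O.
Implicit hydrogens by atom environment:
  5 × C: no H
  4 × C: 2 H each → 8
  2 × N: no H
  2 × O: no H
  1 × C: 1 H
  1 × Cl: no H
  Total hydrogens = 9.
Molecular formula: C10H9ClN2O2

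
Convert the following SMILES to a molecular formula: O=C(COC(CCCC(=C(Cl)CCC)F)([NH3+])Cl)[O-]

C11H18Cl2FNO3

Heavy atoms from the SMILES: 11 C, 2 Cl, 1 F, 1 N, 3 O.
Implicit hydrogens by atom environment:
  6 × C: 2 H each → 12
  4 × C: no H
  2 × Cl: no H
  2 × O: no H
  1 × C: 3 H
  1 × F: no H
  1 × N (charge +1): 3 H
  1 × O (charge -1): no H
  Total hydrogens = 18.
Molecular formula: C11H18Cl2FNO3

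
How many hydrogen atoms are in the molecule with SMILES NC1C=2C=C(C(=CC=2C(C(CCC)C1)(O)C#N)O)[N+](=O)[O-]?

Hydrogens are implicit in SMILES; fill each atom to its normal valence:
  4 × C (aromatic): no H
  3 × C: 2 H each → 6
  2 × C (aromatic): 1 H each → 2
  2 × C: 1 H each → 2
  2 × C: no H
  2 × O: 1 H each → 2
  1 × C: 3 H
  1 × N: 2 H
  1 × N: no H
  1 × N (charge +1): no H
  1 × O: no H
  1 × O (charge -1): no H
  Total hydrogens = 17.

17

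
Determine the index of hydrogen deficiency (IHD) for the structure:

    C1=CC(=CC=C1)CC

Molecular formula from the SMILES: C8H10.
DoU = (2C + 2 + N − H − X)/2 = (2·8 + 2 + 0 − 10 − 0)/2 = 8/2 = 4.
(Structurally: 1 ring(s) + 3 π bond(s) = 4.)

4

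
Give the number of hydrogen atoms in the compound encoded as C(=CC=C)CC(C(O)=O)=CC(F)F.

10

Hydrogens are implicit in SMILES; fill each atom to its normal valence:
  5 × C: 1 H each → 5
  2 × C: 2 H each → 4
  2 × C: no H
  2 × F: no H
  1 × O: 1 H
  1 × O: no H
  Total hydrogens = 10.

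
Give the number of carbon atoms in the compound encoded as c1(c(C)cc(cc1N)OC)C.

9

The symbol for carbon appears 9 times in the SMILES. Lowercase c denotes aromatic carbon and counts toward C.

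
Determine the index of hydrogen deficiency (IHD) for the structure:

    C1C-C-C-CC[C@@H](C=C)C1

2

Molecular formula from the SMILES: C10H18.
DoU = (2C + 2 + N − H − X)/2 = (2·10 + 2 + 0 − 18 − 0)/2 = 4/2 = 2.
(Structurally: 1 ring(s) + 1 π bond(s) = 2.)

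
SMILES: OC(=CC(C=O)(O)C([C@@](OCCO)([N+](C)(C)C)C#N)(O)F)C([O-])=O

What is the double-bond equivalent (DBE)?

Molecular formula from the SMILES: C13H19FN2O8.
DoU = (2C + 2 + N − H − X)/2 = (2·13 + 2 + 2 − 19 − 1)/2 = 10/2 = 5.
(Structurally: 0 ring(s) + 5 π bond(s) = 5.)

5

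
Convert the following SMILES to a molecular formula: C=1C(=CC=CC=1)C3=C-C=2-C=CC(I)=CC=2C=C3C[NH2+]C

C18H17IN+

Heavy atoms from the SMILES: 18 C, 1 I, 1 N.
Implicit hydrogens by atom environment:
  10 × C (aromatic): 1 H each → 10
  6 × C (aromatic): no H
  1 × C: 3 H
  1 × C: 2 H
  1 × I: no H
  1 × N (charge +1): 2 H
  Total hydrogens = 17.
Net charge +1.
Molecular formula: C18H17IN+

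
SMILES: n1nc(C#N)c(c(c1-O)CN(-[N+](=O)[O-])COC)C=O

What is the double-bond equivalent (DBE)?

8

Molecular formula from the SMILES: C9H9N5O5.
DoU = (2C + 2 + N − H − X)/2 = (2·9 + 2 + 5 − 9 − 0)/2 = 16/2 = 8.
(Structurally: 1 ring(s) + 7 π bond(s) = 8.)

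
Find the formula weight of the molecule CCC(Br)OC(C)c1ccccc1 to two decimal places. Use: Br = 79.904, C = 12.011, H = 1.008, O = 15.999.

243.14

Molecular formula: C11H15BrO.
M = 1×79.904 + 11×12.011 + 15×1.008 + 1×15.999 = 243.14 g/mol.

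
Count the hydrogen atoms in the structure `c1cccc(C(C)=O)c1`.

Hydrogens are implicit in SMILES; fill each atom to its normal valence:
  5 × C (aromatic): 1 H each → 5
  1 × C: 3 H
  1 × C (aromatic): no H
  1 × C: no H
  1 × O: no H
  Total hydrogens = 8.

8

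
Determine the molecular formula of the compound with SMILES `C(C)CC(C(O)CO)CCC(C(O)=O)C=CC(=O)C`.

C14H24O5

Heavy atoms from the SMILES: 14 C, 5 O.
Implicit hydrogens by atom environment:
  5 × C: 2 H each → 10
  5 × C: 1 H each → 5
  3 × O: 1 H each → 3
  2 × C: 3 H each → 6
  2 × C: no H
  2 × O: no H
  Total hydrogens = 24.
Molecular formula: C14H24O5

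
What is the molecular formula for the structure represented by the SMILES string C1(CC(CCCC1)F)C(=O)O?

C8H13FO2

Heavy atoms from the SMILES: 8 C, 1 F, 2 O.
Implicit hydrogens by atom environment:
  5 × C: 2 H each → 10
  2 × C: 1 H each → 2
  1 × C: no H
  1 × F: no H
  1 × O: 1 H
  1 × O: no H
  Total hydrogens = 13.
Molecular formula: C8H13FO2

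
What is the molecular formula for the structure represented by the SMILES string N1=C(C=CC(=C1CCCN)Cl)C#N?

C9H10ClN3

Heavy atoms from the SMILES: 9 C, 1 Cl, 3 N.
Implicit hydrogens by atom environment:
  3 × C: 2 H each → 6
  3 × C (aromatic): no H
  2 × C (aromatic): 1 H each → 2
  1 × C: no H
  1 × Cl: no H
  1 × N: 2 H
  1 × N (aromatic): no H
  1 × N: no H
  Total hydrogens = 10.
Molecular formula: C9H10ClN3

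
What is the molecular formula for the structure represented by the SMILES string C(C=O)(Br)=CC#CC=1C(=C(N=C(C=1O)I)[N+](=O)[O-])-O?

Heavy atoms from the SMILES: 1 Br, 10 C, 1 I, 2 N, 5 O.
Implicit hydrogens by atom environment:
  5 × C (aromatic): no H
  3 × C: no H
  2 × C: 1 H each → 2
  2 × O: 1 H each → 2
  2 × O: no H
  1 × Br: no H
  1 × I: no H
  1 × N (aromatic): no H
  1 × N (charge +1): no H
  1 × O (charge -1): no H
  Total hydrogens = 4.
Molecular formula: C10H4BrIN2O5

C10H4BrIN2O5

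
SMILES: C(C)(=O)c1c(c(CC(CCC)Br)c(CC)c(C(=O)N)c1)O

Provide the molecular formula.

C16H22BrNO3

Heavy atoms from the SMILES: 1 Br, 16 C, 1 N, 3 O.
Implicit hydrogens by atom environment:
  5 × C (aromatic): no H
  4 × C: 2 H each → 8
  3 × C: 3 H each → 9
  2 × C: no H
  2 × O: no H
  1 × Br: no H
  1 × C (aromatic): 1 H
  1 × C: 1 H
  1 × N: 2 H
  1 × O: 1 H
  Total hydrogens = 22.
Molecular formula: C16H22BrNO3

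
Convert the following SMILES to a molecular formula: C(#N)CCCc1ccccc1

C10H11N

Heavy atoms from the SMILES: 10 C, 1 N.
Implicit hydrogens by atom environment:
  5 × C (aromatic): 1 H each → 5
  3 × C: 2 H each → 6
  1 × C (aromatic): no H
  1 × C: no H
  1 × N: no H
  Total hydrogens = 11.
Molecular formula: C10H11N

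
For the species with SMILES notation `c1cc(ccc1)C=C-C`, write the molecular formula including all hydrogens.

Heavy atoms from the SMILES: 9 C.
Implicit hydrogens by atom environment:
  5 × C (aromatic): 1 H each → 5
  2 × C: 1 H each → 2
  1 × C: 3 H
  1 × C (aromatic): no H
  Total hydrogens = 10.
Molecular formula: C9H10

C9H10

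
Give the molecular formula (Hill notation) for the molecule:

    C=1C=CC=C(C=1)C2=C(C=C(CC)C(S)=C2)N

C14H15NS

Heavy atoms from the SMILES: 14 C, 1 N, 1 S.
Implicit hydrogens by atom environment:
  7 × C (aromatic): 1 H each → 7
  5 × C (aromatic): no H
  1 × C: 3 H
  1 × C: 2 H
  1 × N: 2 H
  1 × S: 1 H
  Total hydrogens = 15.
Molecular formula: C14H15NS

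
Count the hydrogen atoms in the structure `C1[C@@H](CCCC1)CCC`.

18

Hydrogens are implicit in SMILES; fill each atom to its normal valence:
  7 × C: 2 H each → 14
  1 × C: 3 H
  1 × C: 1 H
  Total hydrogens = 18.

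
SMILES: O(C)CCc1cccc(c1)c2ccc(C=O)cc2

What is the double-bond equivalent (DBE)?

Molecular formula from the SMILES: C16H16O2.
DoU = (2C + 2 + N − H − X)/2 = (2·16 + 2 + 0 − 16 − 0)/2 = 18/2 = 9.
(Structurally: 2 ring(s) + 7 π bond(s) = 9.)

9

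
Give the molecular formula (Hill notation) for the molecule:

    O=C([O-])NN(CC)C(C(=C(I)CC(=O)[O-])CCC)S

Heavy atoms from the SMILES: 11 C, 1 I, 2 N, 4 O, 1 S.
Implicit hydrogens by atom environment:
  4 × C: 2 H each → 8
  4 × C: no H
  2 × C: 3 H each → 6
  2 × O: no H
  2 × O (charge -1): no H
  1 × C: 1 H
  1 × I: no H
  1 × N: 1 H
  1 × N: no H
  1 × S: 1 H
  Total hydrogens = 17.
Net charge -2.
Molecular formula: [C11H17IN2O4S]2-

[C11H17IN2O4S]2-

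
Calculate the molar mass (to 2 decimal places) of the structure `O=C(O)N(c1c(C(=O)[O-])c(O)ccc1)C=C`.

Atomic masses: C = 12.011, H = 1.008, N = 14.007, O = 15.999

222.18

Molecular formula: C10H8NO5-.
M = 10×12.011 + 8×1.008 + 1×14.007 + 5×15.999 = 222.18 g/mol.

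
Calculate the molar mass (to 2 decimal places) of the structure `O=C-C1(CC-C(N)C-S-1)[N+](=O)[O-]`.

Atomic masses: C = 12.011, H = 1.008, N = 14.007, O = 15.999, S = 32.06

190.22

Molecular formula: C6H10N2O3S.
M = 6×12.011 + 10×1.008 + 2×14.007 + 3×15.999 + 1×32.06 = 190.22 g/mol.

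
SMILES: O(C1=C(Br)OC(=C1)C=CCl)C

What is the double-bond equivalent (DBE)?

4

Molecular formula from the SMILES: C7H6BrClO2.
DoU = (2C + 2 + N − H − X)/2 = (2·7 + 2 + 0 − 6 − 2)/2 = 8/2 = 4.
(Structurally: 1 ring(s) + 3 π bond(s) = 4.)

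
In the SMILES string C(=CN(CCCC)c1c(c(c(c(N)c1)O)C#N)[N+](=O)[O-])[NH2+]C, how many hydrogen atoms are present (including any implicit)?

Hydrogens are implicit in SMILES; fill each atom to its normal valence:
  5 × C (aromatic): no H
  3 × C: 2 H each → 6
  2 × C: 3 H each → 6
  2 × C: 1 H each → 2
  2 × N: no H
  1 × C (aromatic): 1 H
  1 × C: no H
  1 × N: 2 H
  1 × N (charge +1): 2 H
  1 × N (charge +1): no H
  1 × O: 1 H
  1 × O: no H
  1 × O (charge -1): no H
  Total hydrogens = 20.

20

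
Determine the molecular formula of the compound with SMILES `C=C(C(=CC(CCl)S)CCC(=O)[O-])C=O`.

Heavy atoms from the SMILES: 10 C, 1 Cl, 3 O, 1 S.
Implicit hydrogens by atom environment:
  4 × C: 2 H each → 8
  3 × C: 1 H each → 3
  3 × C: no H
  2 × O: no H
  1 × Cl: no H
  1 × O (charge -1): no H
  1 × S: 1 H
  Total hydrogens = 12.
Net charge -1.
Molecular formula: C10H12ClO3S-

C10H12ClO3S-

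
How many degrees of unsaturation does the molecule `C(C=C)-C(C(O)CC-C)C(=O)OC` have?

2

Molecular formula from the SMILES: C10H18O3.
DoU = (2C + 2 + N − H − X)/2 = (2·10 + 2 + 0 − 18 − 0)/2 = 4/2 = 2.
(Structurally: 0 ring(s) + 2 π bond(s) = 2.)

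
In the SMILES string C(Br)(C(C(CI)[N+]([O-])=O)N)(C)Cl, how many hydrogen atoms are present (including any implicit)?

Hydrogens are implicit in SMILES; fill each atom to its normal valence:
  2 × C: 1 H each → 2
  1 × Br: no H
  1 × C: 3 H
  1 × C: 2 H
  1 × C: no H
  1 × Cl: no H
  1 × I: no H
  1 × N: 2 H
  1 × N (charge +1): no H
  1 × O: no H
  1 × O (charge -1): no H
  Total hydrogens = 9.

9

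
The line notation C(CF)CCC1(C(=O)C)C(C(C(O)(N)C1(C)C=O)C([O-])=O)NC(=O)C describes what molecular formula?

Heavy atoms from the SMILES: 16 C, 1 F, 2 N, 6 O.
Implicit hydrogens by atom environment:
  6 × C: no H
  4 × C: 2 H each → 8
  4 × O: no H
  3 × C: 3 H each → 9
  3 × C: 1 H each → 3
  1 × F: no H
  1 × N: 2 H
  1 × N: 1 H
  1 × O: 1 H
  1 × O (charge -1): no H
  Total hydrogens = 24.
Net charge -1.
Molecular formula: C16H24FN2O6-

C16H24FN2O6-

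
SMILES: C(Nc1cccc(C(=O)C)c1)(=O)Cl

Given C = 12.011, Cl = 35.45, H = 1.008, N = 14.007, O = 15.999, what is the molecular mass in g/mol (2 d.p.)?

197.62

Molecular formula: C9H8ClNO2.
M = 9×12.011 + 1×35.45 + 8×1.008 + 1×14.007 + 2×15.999 = 197.62 g/mol.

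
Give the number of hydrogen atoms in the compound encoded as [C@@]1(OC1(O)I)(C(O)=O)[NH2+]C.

Hydrogens are implicit in SMILES; fill each atom to its normal valence:
  3 × C: no H
  2 × O: 1 H each → 2
  2 × O: no H
  1 × C: 3 H
  1 × I: no H
  1 × N (charge +1): 2 H
  Total hydrogens = 7.

7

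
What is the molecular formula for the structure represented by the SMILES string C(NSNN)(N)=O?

Heavy atoms from the SMILES: 1 C, 4 N, 1 O, 1 S.
Implicit hydrogens by atom environment:
  2 × N: 2 H each → 4
  2 × N: 1 H each → 2
  1 × C: no H
  1 × O: no H
  1 × S: no H
  Total hydrogens = 6.
Molecular formula: CH6N4OS

CH6N4OS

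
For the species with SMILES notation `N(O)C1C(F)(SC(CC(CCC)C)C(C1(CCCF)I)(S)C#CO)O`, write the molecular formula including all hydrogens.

Heavy atoms from the SMILES: 16 C, 2 F, 1 I, 1 N, 3 O, 2 S.
Implicit hydrogens by atom environment:
  6 × C: 2 H each → 12
  5 × C: no H
  3 × C: 1 H each → 3
  3 × O: 1 H each → 3
  2 × C: 3 H each → 6
  2 × F: no H
  1 × I: no H
  1 × N: 1 H
  1 × S: 1 H
  1 × S: no H
  Total hydrogens = 26.
Molecular formula: C16H26F2INO3S2

C16H26F2INO3S2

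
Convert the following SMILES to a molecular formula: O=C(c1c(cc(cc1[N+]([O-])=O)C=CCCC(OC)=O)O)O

C13H13NO7

Heavy atoms from the SMILES: 13 C, 1 N, 7 O.
Implicit hydrogens by atom environment:
  4 × C (aromatic): no H
  4 × O: no H
  2 × C: 2 H each → 4
  2 × C (aromatic): 1 H each → 2
  2 × C: 1 H each → 2
  2 × C: no H
  2 × O: 1 H each → 2
  1 × C: 3 H
  1 × N (charge +1): no H
  1 × O (charge -1): no H
  Total hydrogens = 13.
Molecular formula: C13H13NO7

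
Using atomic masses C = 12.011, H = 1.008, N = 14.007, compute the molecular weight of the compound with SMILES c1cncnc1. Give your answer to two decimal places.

Molecular formula: C4H4N2.
M = 4×12.011 + 4×1.008 + 2×14.007 = 80.09 g/mol.

80.09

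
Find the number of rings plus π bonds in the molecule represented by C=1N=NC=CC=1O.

4

Molecular formula from the SMILES: C4H4N2O.
DoU = (2C + 2 + N − H − X)/2 = (2·4 + 2 + 2 − 4 − 0)/2 = 8/2 = 4.
(Structurally: 1 ring(s) + 3 π bond(s) = 4.)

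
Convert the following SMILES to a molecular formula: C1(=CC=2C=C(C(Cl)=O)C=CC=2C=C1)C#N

Heavy atoms from the SMILES: 12 C, 1 Cl, 1 N, 1 O.
Implicit hydrogens by atom environment:
  6 × C (aromatic): 1 H each → 6
  4 × C (aromatic): no H
  2 × C: no H
  1 × Cl: no H
  1 × N: no H
  1 × O: no H
  Total hydrogens = 6.
Molecular formula: C12H6ClNO

C12H6ClNO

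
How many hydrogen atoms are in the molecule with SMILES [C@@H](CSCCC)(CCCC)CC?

24

Hydrogens are implicit in SMILES; fill each atom to its normal valence:
  7 × C: 2 H each → 14
  3 × C: 3 H each → 9
  1 × C: 1 H
  1 × S: no H
  Total hydrogens = 24.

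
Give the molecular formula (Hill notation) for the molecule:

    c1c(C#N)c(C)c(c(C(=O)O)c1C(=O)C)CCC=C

Heavy atoms from the SMILES: 15 C, 1 N, 3 O.
Implicit hydrogens by atom environment:
  5 × C (aromatic): no H
  3 × C: 2 H each → 6
  3 × C: no H
  2 × C: 3 H each → 6
  2 × O: no H
  1 × C (aromatic): 1 H
  1 × C: 1 H
  1 × N: no H
  1 × O: 1 H
  Total hydrogens = 15.
Molecular formula: C15H15NO3

C15H15NO3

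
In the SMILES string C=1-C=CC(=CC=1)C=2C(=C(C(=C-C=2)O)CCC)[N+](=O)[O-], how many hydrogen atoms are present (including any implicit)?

Hydrogens are implicit in SMILES; fill each atom to its normal valence:
  7 × C (aromatic): 1 H each → 7
  5 × C (aromatic): no H
  2 × C: 2 H each → 4
  1 × C: 3 H
  1 × N (charge +1): no H
  1 × O: 1 H
  1 × O: no H
  1 × O (charge -1): no H
  Total hydrogens = 15.

15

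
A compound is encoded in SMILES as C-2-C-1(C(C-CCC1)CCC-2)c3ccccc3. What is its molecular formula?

C16H22

Heavy atoms from the SMILES: 16 C.
Implicit hydrogens by atom environment:
  8 × C: 2 H each → 16
  5 × C (aromatic): 1 H each → 5
  1 × C: 1 H
  1 × C: no H
  1 × C (aromatic): no H
  Total hydrogens = 22.
Molecular formula: C16H22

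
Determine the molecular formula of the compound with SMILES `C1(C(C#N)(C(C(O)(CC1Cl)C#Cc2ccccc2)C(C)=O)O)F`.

C17H15ClFNO3

Heavy atoms from the SMILES: 17 C, 1 Cl, 1 F, 1 N, 3 O.
Implicit hydrogens by atom environment:
  6 × C: no H
  5 × C (aromatic): 1 H each → 5
  3 × C: 1 H each → 3
  2 × O: 1 H each → 2
  1 × C: 3 H
  1 × C: 2 H
  1 × C (aromatic): no H
  1 × Cl: no H
  1 × F: no H
  1 × N: no H
  1 × O: no H
  Total hydrogens = 15.
Molecular formula: C17H15ClFNO3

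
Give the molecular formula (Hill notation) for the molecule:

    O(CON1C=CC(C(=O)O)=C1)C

C7H9NO4

Heavy atoms from the SMILES: 7 C, 1 N, 4 O.
Implicit hydrogens by atom environment:
  3 × C (aromatic): 1 H each → 3
  3 × O: no H
  1 × C: 3 H
  1 × C: 2 H
  1 × C (aromatic): no H
  1 × C: no H
  1 × N (aromatic): no H
  1 × O: 1 H
  Total hydrogens = 9.
Molecular formula: C7H9NO4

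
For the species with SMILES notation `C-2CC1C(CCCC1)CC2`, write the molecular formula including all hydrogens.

C10H18

Heavy atoms from the SMILES: 10 C.
Implicit hydrogens by atom environment:
  8 × C: 2 H each → 16
  2 × C: 1 H each → 2
  Total hydrogens = 18.
Molecular formula: C10H18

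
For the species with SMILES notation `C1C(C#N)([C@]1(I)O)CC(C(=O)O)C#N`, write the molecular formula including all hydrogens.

Heavy atoms from the SMILES: 8 C, 1 I, 2 N, 3 O.
Implicit hydrogens by atom environment:
  5 × C: no H
  2 × C: 2 H each → 4
  2 × N: no H
  2 × O: 1 H each → 2
  1 × C: 1 H
  1 × I: no H
  1 × O: no H
  Total hydrogens = 7.
Molecular formula: C8H7IN2O3

C8H7IN2O3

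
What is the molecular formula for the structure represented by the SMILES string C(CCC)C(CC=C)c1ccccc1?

Heavy atoms from the SMILES: 14 C.
Implicit hydrogens by atom environment:
  5 × C: 2 H each → 10
  5 × C (aromatic): 1 H each → 5
  2 × C: 1 H each → 2
  1 × C: 3 H
  1 × C (aromatic): no H
  Total hydrogens = 20.
Molecular formula: C14H20

C14H20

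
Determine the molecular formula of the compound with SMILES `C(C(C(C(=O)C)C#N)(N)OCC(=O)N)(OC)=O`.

Heavy atoms from the SMILES: 9 C, 3 N, 5 O.
Implicit hydrogens by atom environment:
  5 × C: no H
  5 × O: no H
  2 × C: 3 H each → 6
  2 × N: 2 H each → 4
  1 × C: 2 H
  1 × C: 1 H
  1 × N: no H
  Total hydrogens = 13.
Molecular formula: C9H13N3O5

C9H13N3O5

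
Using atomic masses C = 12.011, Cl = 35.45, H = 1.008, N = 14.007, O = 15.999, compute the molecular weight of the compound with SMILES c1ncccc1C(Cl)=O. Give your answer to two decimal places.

141.55

Molecular formula: C6H4ClNO.
M = 6×12.011 + 1×35.45 + 4×1.008 + 1×14.007 + 1×15.999 = 141.55 g/mol.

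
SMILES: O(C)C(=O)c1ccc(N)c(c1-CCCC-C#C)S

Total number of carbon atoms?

14

The symbol for carbon appears 14 times in the SMILES. Lowercase c denotes aromatic carbon and counts toward C.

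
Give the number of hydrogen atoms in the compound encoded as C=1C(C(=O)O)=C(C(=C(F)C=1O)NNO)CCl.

Hydrogens are implicit in SMILES; fill each atom to its normal valence:
  5 × C (aromatic): no H
  3 × O: 1 H each → 3
  2 × N: 1 H each → 2
  1 × C: 2 H
  1 × C (aromatic): 1 H
  1 × C: no H
  1 × Cl: no H
  1 × F: no H
  1 × O: no H
  Total hydrogens = 8.

8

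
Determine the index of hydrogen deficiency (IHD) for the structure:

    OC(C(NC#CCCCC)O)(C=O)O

Molecular formula from the SMILES: C9H15NO4.
DoU = (2C + 2 + N − H − X)/2 = (2·9 + 2 + 1 − 15 − 0)/2 = 6/2 = 3.
(Structurally: 0 ring(s) + 3 π bond(s) = 3.)

3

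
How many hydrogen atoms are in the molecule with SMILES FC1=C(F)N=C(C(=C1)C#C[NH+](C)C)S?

Hydrogens are implicit in SMILES; fill each atom to its normal valence:
  4 × C (aromatic): no H
  2 × C: 3 H each → 6
  2 × C: no H
  2 × F: no H
  1 × C (aromatic): 1 H
  1 × N (charge +1): 1 H
  1 × N (aromatic): no H
  1 × S: 1 H
  Total hydrogens = 9.

9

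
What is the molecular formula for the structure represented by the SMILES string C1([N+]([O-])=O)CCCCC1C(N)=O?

Heavy atoms from the SMILES: 7 C, 2 N, 3 O.
Implicit hydrogens by atom environment:
  4 × C: 2 H each → 8
  2 × C: 1 H each → 2
  2 × O: no H
  1 × C: no H
  1 × N: 2 H
  1 × N (charge +1): no H
  1 × O (charge -1): no H
  Total hydrogens = 12.
Molecular formula: C7H12N2O3

C7H12N2O3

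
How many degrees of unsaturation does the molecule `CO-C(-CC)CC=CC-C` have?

1

Molecular formula from the SMILES: C9H18O.
DoU = (2C + 2 + N − H − X)/2 = (2·9 + 2 + 0 − 18 − 0)/2 = 2/2 = 1.
(Structurally: 0 ring(s) + 1 π bond(s) = 1.)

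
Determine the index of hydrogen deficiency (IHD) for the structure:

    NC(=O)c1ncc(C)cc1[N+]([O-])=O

6

Molecular formula from the SMILES: C7H7N3O3.
DoU = (2C + 2 + N − H − X)/2 = (2·7 + 2 + 3 − 7 − 0)/2 = 12/2 = 6.
(Structurally: 1 ring(s) + 5 π bond(s) = 6.)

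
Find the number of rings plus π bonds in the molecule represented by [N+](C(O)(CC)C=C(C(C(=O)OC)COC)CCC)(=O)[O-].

3

Molecular formula from the SMILES: C13H23NO6.
DoU = (2C + 2 + N − H − X)/2 = (2·13 + 2 + 1 − 23 − 0)/2 = 6/2 = 3.
(Structurally: 0 ring(s) + 3 π bond(s) = 3.)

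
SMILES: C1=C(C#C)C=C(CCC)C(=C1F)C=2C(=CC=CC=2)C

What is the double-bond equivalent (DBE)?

10

Molecular formula from the SMILES: C18H17F.
DoU = (2C + 2 + N − H − X)/2 = (2·18 + 2 + 0 − 17 − 1)/2 = 20/2 = 10.
(Structurally: 2 ring(s) + 8 π bond(s) = 10.)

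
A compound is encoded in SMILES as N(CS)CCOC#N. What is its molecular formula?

Heavy atoms from the SMILES: 4 C, 2 N, 1 O, 1 S.
Implicit hydrogens by atom environment:
  3 × C: 2 H each → 6
  1 × C: no H
  1 × N: 1 H
  1 × N: no H
  1 × O: no H
  1 × S: 1 H
  Total hydrogens = 8.
Molecular formula: C4H8N2OS

C4H8N2OS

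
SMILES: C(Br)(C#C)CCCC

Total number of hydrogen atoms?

11

Hydrogens are implicit in SMILES; fill each atom to its normal valence:
  3 × C: 2 H each → 6
  2 × C: 1 H each → 2
  1 × Br: no H
  1 × C: 3 H
  1 × C: no H
  Total hydrogens = 11.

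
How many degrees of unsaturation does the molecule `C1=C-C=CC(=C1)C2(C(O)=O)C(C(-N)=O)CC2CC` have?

7

Molecular formula from the SMILES: C14H17NO3.
DoU = (2C + 2 + N − H − X)/2 = (2·14 + 2 + 1 − 17 − 0)/2 = 14/2 = 7.
(Structurally: 2 ring(s) + 5 π bond(s) = 7.)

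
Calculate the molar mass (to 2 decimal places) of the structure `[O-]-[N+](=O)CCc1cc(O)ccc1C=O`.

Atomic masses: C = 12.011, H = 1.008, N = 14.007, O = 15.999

Molecular formula: C9H9NO4.
M = 9×12.011 + 9×1.008 + 1×14.007 + 4×15.999 = 195.17 g/mol.

195.17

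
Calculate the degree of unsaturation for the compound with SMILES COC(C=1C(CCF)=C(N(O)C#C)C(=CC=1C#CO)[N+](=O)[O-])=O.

Molecular formula from the SMILES: C14H11FN2O6.
DoU = (2C + 2 + N − H − X)/2 = (2·14 + 2 + 2 − 11 − 1)/2 = 20/2 = 10.
(Structurally: 1 ring(s) + 9 π bond(s) = 10.)

10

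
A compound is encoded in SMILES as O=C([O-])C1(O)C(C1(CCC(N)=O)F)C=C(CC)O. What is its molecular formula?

Heavy atoms from the SMILES: 11 C, 1 F, 1 N, 5 O.
Implicit hydrogens by atom environment:
  5 × C: no H
  3 × C: 2 H each → 6
  2 × C: 1 H each → 2
  2 × O: 1 H each → 2
  2 × O: no H
  1 × C: 3 H
  1 × F: no H
  1 × N: 2 H
  1 × O (charge -1): no H
  Total hydrogens = 15.
Net charge -1.
Molecular formula: C11H15FNO5-

C11H15FNO5-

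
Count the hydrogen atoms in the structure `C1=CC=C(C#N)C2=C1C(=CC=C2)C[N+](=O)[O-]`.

Hydrogens are implicit in SMILES; fill each atom to its normal valence:
  6 × C (aromatic): 1 H each → 6
  4 × C (aromatic): no H
  1 × C: 2 H
  1 × C: no H
  1 × N (charge +1): no H
  1 × N: no H
  1 × O: no H
  1 × O (charge -1): no H
  Total hydrogens = 8.

8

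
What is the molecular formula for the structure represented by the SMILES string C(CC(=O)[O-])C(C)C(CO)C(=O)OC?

C9H15O5-

Heavy atoms from the SMILES: 9 C, 5 O.
Implicit hydrogens by atom environment:
  3 × C: 2 H each → 6
  3 × O: no H
  2 × C: 3 H each → 6
  2 × C: 1 H each → 2
  2 × C: no H
  1 × O: 1 H
  1 × O (charge -1): no H
  Total hydrogens = 15.
Net charge -1.
Molecular formula: C9H15O5-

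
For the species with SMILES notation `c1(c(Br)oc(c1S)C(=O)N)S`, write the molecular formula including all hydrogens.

C5H4BrNO2S2

Heavy atoms from the SMILES: 1 Br, 5 C, 1 N, 2 O, 2 S.
Implicit hydrogens by atom environment:
  4 × C (aromatic): no H
  2 × S: 1 H each → 2
  1 × Br: no H
  1 × C: no H
  1 × N: 2 H
  1 × O (aromatic): no H
  1 × O: no H
  Total hydrogens = 4.
Molecular formula: C5H4BrNO2S2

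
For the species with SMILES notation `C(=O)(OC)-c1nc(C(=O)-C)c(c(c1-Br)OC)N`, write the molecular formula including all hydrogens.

C10H11BrN2O4

Heavy atoms from the SMILES: 1 Br, 10 C, 2 N, 4 O.
Implicit hydrogens by atom environment:
  5 × C (aromatic): no H
  4 × O: no H
  3 × C: 3 H each → 9
  2 × C: no H
  1 × Br: no H
  1 × N: 2 H
  1 × N (aromatic): no H
  Total hydrogens = 11.
Molecular formula: C10H11BrN2O4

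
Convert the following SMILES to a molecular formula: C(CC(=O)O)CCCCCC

C9H18O2

Heavy atoms from the SMILES: 9 C, 2 O.
Implicit hydrogens by atom environment:
  7 × C: 2 H each → 14
  1 × C: 3 H
  1 × C: no H
  1 × O: 1 H
  1 × O: no H
  Total hydrogens = 18.
Molecular formula: C9H18O2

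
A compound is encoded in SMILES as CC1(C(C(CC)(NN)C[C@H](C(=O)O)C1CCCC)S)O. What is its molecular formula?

C14H28N2O3S

Heavy atoms from the SMILES: 14 C, 2 N, 3 O, 1 S.
Implicit hydrogens by atom environment:
  5 × C: 2 H each → 10
  3 × C: 3 H each → 9
  3 × C: 1 H each → 3
  3 × C: no H
  2 × O: 1 H each → 2
  1 × N: 2 H
  1 × N: 1 H
  1 × O: no H
  1 × S: 1 H
  Total hydrogens = 28.
Molecular formula: C14H28N2O3S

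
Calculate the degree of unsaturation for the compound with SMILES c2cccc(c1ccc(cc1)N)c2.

Molecular formula from the SMILES: C12H11N.
DoU = (2C + 2 + N − H − X)/2 = (2·12 + 2 + 1 − 11 − 0)/2 = 16/2 = 8.
(Structurally: 2 ring(s) + 6 π bond(s) = 8.)

8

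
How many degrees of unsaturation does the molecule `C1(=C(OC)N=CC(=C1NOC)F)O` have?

4

Molecular formula from the SMILES: C7H9FN2O3.
DoU = (2C + 2 + N − H − X)/2 = (2·7 + 2 + 2 − 9 − 1)/2 = 8/2 = 4.
(Structurally: 1 ring(s) + 3 π bond(s) = 4.)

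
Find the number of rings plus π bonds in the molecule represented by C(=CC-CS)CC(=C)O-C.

2

Molecular formula from the SMILES: C8H14OS.
DoU = (2C + 2 + N − H − X)/2 = (2·8 + 2 + 0 − 14 − 0)/2 = 4/2 = 2.
(Structurally: 0 ring(s) + 2 π bond(s) = 2.)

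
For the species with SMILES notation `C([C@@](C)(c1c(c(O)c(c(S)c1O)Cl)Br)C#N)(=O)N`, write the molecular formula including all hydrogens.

C10H8BrClN2O3S

Heavy atoms from the SMILES: 1 Br, 10 C, 1 Cl, 2 N, 3 O, 1 S.
Implicit hydrogens by atom environment:
  6 × C (aromatic): no H
  3 × C: no H
  2 × O: 1 H each → 2
  1 × Br: no H
  1 × C: 3 H
  1 × Cl: no H
  1 × N: 2 H
  1 × N: no H
  1 × O: no H
  1 × S: 1 H
  Total hydrogens = 8.
Molecular formula: C10H8BrClN2O3S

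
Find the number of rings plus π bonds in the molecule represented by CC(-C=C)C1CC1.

Molecular formula from the SMILES: C7H12.
DoU = (2C + 2 + N − H − X)/2 = (2·7 + 2 + 0 − 12 − 0)/2 = 4/2 = 2.
(Structurally: 1 ring(s) + 1 π bond(s) = 2.)

2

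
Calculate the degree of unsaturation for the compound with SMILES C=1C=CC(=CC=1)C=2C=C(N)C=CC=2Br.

8

Molecular formula from the SMILES: C12H10BrN.
DoU = (2C + 2 + N − H − X)/2 = (2·12 + 2 + 1 − 10 − 1)/2 = 16/2 = 8.
(Structurally: 2 ring(s) + 6 π bond(s) = 8.)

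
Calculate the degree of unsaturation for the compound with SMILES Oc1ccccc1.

4

Molecular formula from the SMILES: C6H6O.
DoU = (2C + 2 + N − H − X)/2 = (2·6 + 2 + 0 − 6 − 0)/2 = 8/2 = 4.
(Structurally: 1 ring(s) + 3 π bond(s) = 4.)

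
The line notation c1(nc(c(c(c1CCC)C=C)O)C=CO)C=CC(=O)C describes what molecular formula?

C16H19NO3

Heavy atoms from the SMILES: 16 C, 1 N, 3 O.
Implicit hydrogens by atom environment:
  5 × C: 1 H each → 5
  5 × C (aromatic): no H
  3 × C: 2 H each → 6
  2 × C: 3 H each → 6
  2 × O: 1 H each → 2
  1 × C: no H
  1 × N (aromatic): no H
  1 × O: no H
  Total hydrogens = 19.
Molecular formula: C16H19NO3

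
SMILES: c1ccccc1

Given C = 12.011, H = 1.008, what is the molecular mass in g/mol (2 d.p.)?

Molecular formula: C6H6.
M = 6×12.011 + 6×1.008 = 78.11 g/mol.

78.11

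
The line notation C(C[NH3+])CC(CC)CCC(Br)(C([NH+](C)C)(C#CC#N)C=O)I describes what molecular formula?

[C16H27BrIN3O]2+

Heavy atoms from the SMILES: 1 Br, 16 C, 1 I, 3 N, 1 O.
Implicit hydrogens by atom environment:
  6 × C: 2 H each → 12
  5 × C: no H
  3 × C: 3 H each → 9
  2 × C: 1 H each → 2
  1 × Br: no H
  1 × I: no H
  1 × N (charge +1): 3 H
  1 × N (charge +1): 1 H
  1 × N: no H
  1 × O: no H
  Total hydrogens = 27.
Net charge +2.
Molecular formula: [C16H27BrIN3O]2+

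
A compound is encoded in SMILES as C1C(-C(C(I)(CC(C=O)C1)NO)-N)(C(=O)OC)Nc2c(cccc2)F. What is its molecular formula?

Heavy atoms from the SMILES: 16 C, 1 F, 1 I, 3 N, 4 O.
Implicit hydrogens by atom environment:
  4 × C (aromatic): 1 H each → 4
  3 × C: 2 H each → 6
  3 × C: 1 H each → 3
  3 × C: no H
  3 × O: no H
  2 × C (aromatic): no H
  2 × N: 1 H each → 2
  1 × C: 3 H
  1 × F: no H
  1 × I: no H
  1 × N: 2 H
  1 × O: 1 H
  Total hydrogens = 21.
Molecular formula: C16H21FIN3O4

C16H21FIN3O4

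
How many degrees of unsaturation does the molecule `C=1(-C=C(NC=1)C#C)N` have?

5

Molecular formula from the SMILES: C6H6N2.
DoU = (2C + 2 + N − H − X)/2 = (2·6 + 2 + 2 − 6 − 0)/2 = 10/2 = 5.
(Structurally: 1 ring(s) + 4 π bond(s) = 5.)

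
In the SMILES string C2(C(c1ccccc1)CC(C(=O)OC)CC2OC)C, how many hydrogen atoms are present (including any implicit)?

Hydrogens are implicit in SMILES; fill each atom to its normal valence:
  5 × C (aromatic): 1 H each → 5
  4 × C: 1 H each → 4
  3 × C: 3 H each → 9
  3 × O: no H
  2 × C: 2 H each → 4
  1 × C: no H
  1 × C (aromatic): no H
  Total hydrogens = 22.

22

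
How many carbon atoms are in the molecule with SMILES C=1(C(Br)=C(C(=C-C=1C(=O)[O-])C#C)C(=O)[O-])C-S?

The symbol for carbon appears 11 times in the SMILES.

11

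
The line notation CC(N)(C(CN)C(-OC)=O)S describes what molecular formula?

C6H14N2O2S

Heavy atoms from the SMILES: 6 C, 2 N, 2 O, 1 S.
Implicit hydrogens by atom environment:
  2 × C: 3 H each → 6
  2 × C: no H
  2 × N: 2 H each → 4
  2 × O: no H
  1 × C: 2 H
  1 × C: 1 H
  1 × S: 1 H
  Total hydrogens = 14.
Molecular formula: C6H14N2O2S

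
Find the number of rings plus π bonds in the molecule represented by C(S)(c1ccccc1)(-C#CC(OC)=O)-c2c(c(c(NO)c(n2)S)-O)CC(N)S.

11

Molecular formula from the SMILES: C18H19N3O4S3.
DoU = (2C + 2 + N − H − X)/2 = (2·18 + 2 + 3 − 19 − 0)/2 = 22/2 = 11.
(Structurally: 2 ring(s) + 9 π bond(s) = 11.)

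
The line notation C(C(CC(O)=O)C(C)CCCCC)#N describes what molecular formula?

Heavy atoms from the SMILES: 11 C, 1 N, 2 O.
Implicit hydrogens by atom environment:
  5 × C: 2 H each → 10
  2 × C: 3 H each → 6
  2 × C: 1 H each → 2
  2 × C: no H
  1 × N: no H
  1 × O: 1 H
  1 × O: no H
  Total hydrogens = 19.
Molecular formula: C11H19NO2

C11H19NO2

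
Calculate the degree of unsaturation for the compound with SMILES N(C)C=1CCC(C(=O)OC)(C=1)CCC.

Molecular formula from the SMILES: C11H19NO2.
DoU = (2C + 2 + N − H − X)/2 = (2·11 + 2 + 1 − 19 − 0)/2 = 6/2 = 3.
(Structurally: 1 ring(s) + 2 π bond(s) = 3.)

3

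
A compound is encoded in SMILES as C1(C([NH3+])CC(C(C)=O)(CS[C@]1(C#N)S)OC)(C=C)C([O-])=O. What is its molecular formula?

Heavy atoms from the SMILES: 13 C, 2 N, 4 O, 2 S.
Implicit hydrogens by atom environment:
  6 × C: no H
  3 × C: 2 H each → 6
  3 × O: no H
  2 × C: 3 H each → 6
  2 × C: 1 H each → 2
  1 × N (charge +1): 3 H
  1 × N: no H
  1 × O (charge -1): no H
  1 × S: 1 H
  1 × S: no H
  Total hydrogens = 18.
Molecular formula: C13H18N2O4S2

C13H18N2O4S2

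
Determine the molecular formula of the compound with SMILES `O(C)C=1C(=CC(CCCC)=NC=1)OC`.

Heavy atoms from the SMILES: 11 C, 1 N, 2 O.
Implicit hydrogens by atom environment:
  3 × C: 3 H each → 9
  3 × C: 2 H each → 6
  3 × C (aromatic): no H
  2 × C (aromatic): 1 H each → 2
  2 × O: no H
  1 × N (aromatic): no H
  Total hydrogens = 17.
Molecular formula: C11H17NO2

C11H17NO2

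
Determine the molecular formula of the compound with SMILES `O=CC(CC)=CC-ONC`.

C7H13NO2

Heavy atoms from the SMILES: 7 C, 1 N, 2 O.
Implicit hydrogens by atom environment:
  2 × C: 3 H each → 6
  2 × C: 2 H each → 4
  2 × C: 1 H each → 2
  2 × O: no H
  1 × C: no H
  1 × N: 1 H
  Total hydrogens = 13.
Molecular formula: C7H13NO2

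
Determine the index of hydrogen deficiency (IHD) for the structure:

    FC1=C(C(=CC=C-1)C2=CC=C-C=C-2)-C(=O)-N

Molecular formula from the SMILES: C13H10FNO.
DoU = (2C + 2 + N − H − X)/2 = (2·13 + 2 + 1 − 10 − 1)/2 = 18/2 = 9.
(Structurally: 2 ring(s) + 7 π bond(s) = 9.)

9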